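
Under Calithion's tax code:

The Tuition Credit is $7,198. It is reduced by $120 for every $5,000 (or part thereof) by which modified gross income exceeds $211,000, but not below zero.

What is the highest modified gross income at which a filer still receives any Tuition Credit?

After 59 increments the reduction is 59 × $120 = $7,080, leaving $118; one more increment wipes it out. Increment 59 ends at excess 59 × $5,000 = $295,000, so the highest qualifying income is $211,000 + $295,000 = $506,000.

$506,000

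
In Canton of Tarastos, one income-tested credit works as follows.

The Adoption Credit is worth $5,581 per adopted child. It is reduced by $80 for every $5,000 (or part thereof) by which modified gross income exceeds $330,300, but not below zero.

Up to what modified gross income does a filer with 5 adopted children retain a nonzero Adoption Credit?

Full credit = 5 × $5,581 = $27,905.
After 348 increments the reduction is 348 × $80 = $27,840, leaving $65; one more increment wipes it out. Increment 348 ends at excess 348 × $5,000 = $1,740,000, so the highest qualifying income is $330,300 + $1,740,000 = $2,070,300.

$2,070,300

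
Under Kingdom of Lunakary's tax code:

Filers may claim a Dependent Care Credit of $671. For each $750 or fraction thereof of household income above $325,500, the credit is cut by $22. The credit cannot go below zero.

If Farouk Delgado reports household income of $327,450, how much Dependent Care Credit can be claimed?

$605

Dependent Care Credit: income exceeds $325,500 by $1,950, which is 3 full-or-partial $750 increments; reduction = 3 × $22 = $66, leaving $605.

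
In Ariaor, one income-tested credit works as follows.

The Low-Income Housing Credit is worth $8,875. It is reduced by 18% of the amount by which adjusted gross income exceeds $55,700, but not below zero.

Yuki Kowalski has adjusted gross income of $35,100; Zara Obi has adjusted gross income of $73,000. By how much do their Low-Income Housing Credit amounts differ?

Yuki ($35,100): Low-Income Housing Credit: $35,100 is at or below the $55,700 threshold, so the full $8,875 applies.
Zara ($73,000): Low-Income Housing Credit: 18% of the $17,300 excess over $55,700 is $3,114; credit = $8,875 − $3,114 = $5,761.
Difference: |$8,875 − $5,761| = $3,114.

$3,114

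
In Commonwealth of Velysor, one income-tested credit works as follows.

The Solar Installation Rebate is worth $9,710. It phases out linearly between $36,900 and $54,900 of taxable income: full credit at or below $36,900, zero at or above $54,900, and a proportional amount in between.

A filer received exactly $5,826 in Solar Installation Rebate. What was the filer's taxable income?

$44,100

$5,826 is 5,826/9,710 of the full $9,710, so 3,884/9,710 of the $18,000 range has been used: income = $36,900 + $18,000 × 3,884/9,710 = $44,100.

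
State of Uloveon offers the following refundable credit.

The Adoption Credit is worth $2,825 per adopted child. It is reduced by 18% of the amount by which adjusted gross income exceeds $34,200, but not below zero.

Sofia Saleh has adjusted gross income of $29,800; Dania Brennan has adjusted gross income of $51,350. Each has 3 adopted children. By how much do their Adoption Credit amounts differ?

$3,087

Sofia ($29,800): Adoption Credit: base = 3 × $2,825 = $8,475. $29,800 is at or below the $34,200 threshold, so the full $8,475 applies.
Dania ($51,350): Adoption Credit: base = 3 × $2,825 = $8,475. 18% of the $17,150 excess over $34,200 is $3,087; credit = $8,475 − $3,087 = $5,388.
Difference: |$8,475 − $5,388| = $3,087.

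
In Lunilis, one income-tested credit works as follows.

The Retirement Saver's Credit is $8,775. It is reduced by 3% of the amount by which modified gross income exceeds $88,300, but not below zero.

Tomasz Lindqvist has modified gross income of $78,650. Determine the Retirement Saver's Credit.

Retirement Saver's Credit: $78,650 is at or below the $88,300 threshold, so the full $8,775 applies.

$8,775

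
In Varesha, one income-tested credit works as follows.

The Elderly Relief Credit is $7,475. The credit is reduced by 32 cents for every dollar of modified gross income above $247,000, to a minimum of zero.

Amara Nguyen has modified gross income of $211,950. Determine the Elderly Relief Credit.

$7,475

Elderly Relief Credit: $211,950 is at or below the $247,000 threshold, so the full $7,475 applies.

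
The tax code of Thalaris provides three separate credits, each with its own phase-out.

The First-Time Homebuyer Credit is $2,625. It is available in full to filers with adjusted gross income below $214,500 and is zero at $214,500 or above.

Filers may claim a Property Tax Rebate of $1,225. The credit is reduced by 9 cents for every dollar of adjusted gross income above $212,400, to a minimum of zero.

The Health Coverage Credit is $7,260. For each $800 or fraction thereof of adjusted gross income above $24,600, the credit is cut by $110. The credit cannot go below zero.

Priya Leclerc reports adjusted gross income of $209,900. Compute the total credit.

$3,850

First-Time Homebuyer Credit: $209,900 is below the $214,500 cutoff, so the full $2,625 applies.
Property Tax Rebate: $209,900 is at or below the $212,400 threshold, so the full $1,225 applies.
Health Coverage Credit: income exceeds $24,600 by $185,300 → 232 increments × $110 = $25,520 ≥ base, so the credit is $0.
Total: $2,625 + $1,225 + $0 = $3,850.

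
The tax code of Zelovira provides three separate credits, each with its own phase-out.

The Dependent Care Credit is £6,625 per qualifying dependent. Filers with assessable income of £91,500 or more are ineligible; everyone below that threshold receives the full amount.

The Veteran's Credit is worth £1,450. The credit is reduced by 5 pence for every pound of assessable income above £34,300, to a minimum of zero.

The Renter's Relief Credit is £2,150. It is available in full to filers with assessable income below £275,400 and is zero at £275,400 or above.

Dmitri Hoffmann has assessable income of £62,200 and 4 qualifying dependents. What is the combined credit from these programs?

£28,705

Dependent Care Credit: base = 4 × £6,625 = £26,500. £62,200 is below the £91,500 cutoff, so the full £26,500 applies.
Veteran's Credit: 5% of the £27,900 excess over £34,300 is £1,395; credit = £1,450 − £1,395 = £55.
Renter's Relief Credit: £62,200 is below the £275,400 cutoff, so the full £2,150 applies.
Total: £26,500 + £55 + £2,150 = £28,705.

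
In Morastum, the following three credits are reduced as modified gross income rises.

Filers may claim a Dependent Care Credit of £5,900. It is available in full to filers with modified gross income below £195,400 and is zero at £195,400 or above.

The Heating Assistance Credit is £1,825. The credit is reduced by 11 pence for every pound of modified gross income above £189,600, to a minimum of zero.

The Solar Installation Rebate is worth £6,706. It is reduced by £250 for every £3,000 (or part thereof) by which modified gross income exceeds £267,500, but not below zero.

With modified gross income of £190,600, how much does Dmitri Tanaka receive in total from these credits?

£14,321

Dependent Care Credit: £190,600 is below the £195,400 cutoff, so the full £5,900 applies.
Heating Assistance Credit: 11% of the £1,000 excess over £189,600 is £110; credit = £1,825 − £110 = £1,715.
Solar Installation Rebate: £190,600 is at or below the £267,500 threshold, so the full £6,706 applies.
Total: £5,900 + £1,715 + £6,706 = £14,321.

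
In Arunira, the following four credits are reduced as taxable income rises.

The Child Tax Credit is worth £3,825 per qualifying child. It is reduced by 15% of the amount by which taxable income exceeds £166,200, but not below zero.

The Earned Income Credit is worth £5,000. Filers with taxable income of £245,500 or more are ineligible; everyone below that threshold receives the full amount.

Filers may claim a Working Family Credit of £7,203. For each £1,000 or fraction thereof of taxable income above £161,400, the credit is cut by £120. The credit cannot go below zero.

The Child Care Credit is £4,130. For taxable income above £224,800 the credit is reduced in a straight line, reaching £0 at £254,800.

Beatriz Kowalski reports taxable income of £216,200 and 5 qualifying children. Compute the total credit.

Child Tax Credit: base = 5 × £3,825 = £19,125. 15% of the £50,000 excess over £166,200 is £7,500; credit = £19,125 − £7,500 = £11,625.
Earned Income Credit: £216,200 is below the £245,500 cutoff, so the full £5,000 applies.
Working Family Credit: income exceeds £161,400 by £54,800, which is 55 full-or-partial £1,000 increments; reduction = 55 × £120 = £6,600, leaving £603.
Child Care Credit: £216,200 is at or below the £224,800 threshold, so the full £4,130 applies.
Total: £11,625 + £5,000 + £603 + £4,130 = £21,358.

£21,358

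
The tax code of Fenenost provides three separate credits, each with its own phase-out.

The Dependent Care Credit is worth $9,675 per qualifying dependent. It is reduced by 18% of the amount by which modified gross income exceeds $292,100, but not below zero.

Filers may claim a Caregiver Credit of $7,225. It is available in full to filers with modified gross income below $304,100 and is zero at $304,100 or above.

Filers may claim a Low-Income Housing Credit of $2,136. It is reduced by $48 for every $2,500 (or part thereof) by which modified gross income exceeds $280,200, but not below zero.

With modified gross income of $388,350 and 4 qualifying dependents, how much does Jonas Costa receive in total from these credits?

$21,399

Dependent Care Credit: base = 4 × $9,675 = $38,700. 18% of the $96,250 excess over $292,100 is $17,325; credit = $38,700 − $17,325 = $21,375.
Caregiver Credit: $388,350 meets or exceeds the $304,100 cutoff, so the credit is $0.
Low-Income Housing Credit: income exceeds $280,200 by $108,150, which is 44 full-or-partial $2,500 increments; reduction = 44 × $48 = $2,112, leaving $24.
Total: $21,375 + $0 + $24 = $21,399.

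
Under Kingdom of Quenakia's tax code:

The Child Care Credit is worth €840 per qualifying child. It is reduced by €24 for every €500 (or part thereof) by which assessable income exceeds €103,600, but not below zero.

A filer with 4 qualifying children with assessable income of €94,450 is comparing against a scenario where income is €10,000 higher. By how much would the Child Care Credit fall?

At €94,450 — base = 4 × €840 = €3,360. €94,450 is at or below the €103,600 threshold, so the full €3,360 applies.
At €104,450 — base = 4 × €840 = €3,360. income exceeds €103,600 by €850, which is 2 full-or-partial €500 increments; reduction = 2 × €24 = €48, leaving €3,312.
Lost: €3,360 − €3,312 = €48.

€48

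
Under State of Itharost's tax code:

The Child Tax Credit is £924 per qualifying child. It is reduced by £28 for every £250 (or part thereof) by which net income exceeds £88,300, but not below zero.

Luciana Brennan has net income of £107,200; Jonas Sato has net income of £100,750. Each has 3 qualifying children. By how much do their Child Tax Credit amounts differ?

Luciana (£107,200): Child Tax Credit: base = 3 × £924 = £2,772. income exceeds £88,300 by £18,900, which is 76 full-or-partial £250 increments; reduction = 76 × £28 = £2,128, leaving £644.
Jonas (£100,750): Child Tax Credit: base = 3 × £924 = £2,772. income exceeds £88,300 by £12,450, which is 50 full-or-partial £250 increments; reduction = 50 × £28 = £1,400, leaving £1,372.
Difference: |£644 − £1,372| = £728.

£728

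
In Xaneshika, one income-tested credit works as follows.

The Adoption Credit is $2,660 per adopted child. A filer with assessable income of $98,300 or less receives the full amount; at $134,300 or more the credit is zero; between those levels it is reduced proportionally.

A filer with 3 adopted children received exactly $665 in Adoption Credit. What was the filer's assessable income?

Full credit = 3 × $2,660 = $7,980.
$665 is 665/7,980 of the full $7,980, so 7,315/7,980 of the $36,000 range has been used: income = $98,300 + $36,000 × 7,315/7,980 = $131,300.

$131,300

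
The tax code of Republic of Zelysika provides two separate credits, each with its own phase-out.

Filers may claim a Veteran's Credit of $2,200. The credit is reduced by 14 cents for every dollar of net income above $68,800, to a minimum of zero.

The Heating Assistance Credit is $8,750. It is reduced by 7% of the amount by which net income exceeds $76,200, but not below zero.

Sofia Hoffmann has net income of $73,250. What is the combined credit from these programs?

Veteran's Credit: 14% of the $4,450 excess over $68,800 is $623; credit = $2,200 − $623 = $1,577.
Heating Assistance Credit: $73,250 is at or below the $76,200 threshold, so the full $8,750 applies.
Total: $1,577 + $8,750 = $10,327.

$10,327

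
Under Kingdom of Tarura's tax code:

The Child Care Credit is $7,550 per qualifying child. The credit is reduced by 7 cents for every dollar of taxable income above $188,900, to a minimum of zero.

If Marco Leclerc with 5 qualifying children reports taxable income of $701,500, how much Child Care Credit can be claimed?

$1,868

Child Care Credit: base = 5 × $7,550 = $37,750. 7% of the $512,600 excess over $188,900 is $35,882; credit = $37,750 − $35,882 = $1,868.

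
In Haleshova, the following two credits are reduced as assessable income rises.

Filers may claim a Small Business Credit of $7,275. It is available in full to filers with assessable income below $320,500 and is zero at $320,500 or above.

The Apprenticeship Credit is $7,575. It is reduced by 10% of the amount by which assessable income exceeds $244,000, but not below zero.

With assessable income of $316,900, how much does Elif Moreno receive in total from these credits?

Small Business Credit: $316,900 is below the $320,500 cutoff, so the full $7,275 applies.
Apprenticeship Credit: 10% of the $72,900 excess over $244,000 is $7,290; credit = $7,575 − $7,290 = $285.
Total: $7,275 + $285 = $7,560.

$7,560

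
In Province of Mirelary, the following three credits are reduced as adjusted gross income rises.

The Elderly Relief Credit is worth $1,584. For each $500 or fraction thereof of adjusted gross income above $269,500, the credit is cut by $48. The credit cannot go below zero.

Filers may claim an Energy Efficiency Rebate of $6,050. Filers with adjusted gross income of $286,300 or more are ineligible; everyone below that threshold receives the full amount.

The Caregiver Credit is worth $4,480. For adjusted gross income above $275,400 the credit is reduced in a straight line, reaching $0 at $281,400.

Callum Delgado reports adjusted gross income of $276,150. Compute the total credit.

Elderly Relief Credit: income exceeds $269,500 by $6,650, which is 14 full-or-partial $500 increments; reduction = 14 × $48 = $672, leaving $912.
Energy Efficiency Rebate: $276,150 is below the $286,300 cutoff, so the full $6,050 applies.
Caregiver Credit: $276,150 is $750 into a $6,000 phase-out range, leaving 5,250/6,000 of the credit: $4,480 × 5,250/6,000 = $3,920.
Total: $912 + $6,050 + $3,920 = $10,882.

$10,882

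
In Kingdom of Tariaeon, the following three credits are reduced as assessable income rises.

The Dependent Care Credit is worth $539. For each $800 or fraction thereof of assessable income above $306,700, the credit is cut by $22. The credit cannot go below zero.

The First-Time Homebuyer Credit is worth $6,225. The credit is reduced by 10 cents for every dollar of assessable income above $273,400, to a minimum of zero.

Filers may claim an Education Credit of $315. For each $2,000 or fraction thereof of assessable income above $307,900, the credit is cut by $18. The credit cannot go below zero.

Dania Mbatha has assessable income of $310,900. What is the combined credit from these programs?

Dependent Care Credit: income exceeds $306,700 by $4,200, which is 6 full-or-partial $800 increments; reduction = 6 × $22 = $132, leaving $407.
First-Time Homebuyer Credit: 10% of the $37,500 excess over $273,400 is $3,750; credit = $6,225 − $3,750 = $2,475.
Education Credit: income exceeds $307,900 by $3,000, which is 2 full-or-partial $2,000 increments; reduction = 2 × $18 = $36, leaving $279.
Total: $407 + $2,475 + $279 = $3,161.

$3,161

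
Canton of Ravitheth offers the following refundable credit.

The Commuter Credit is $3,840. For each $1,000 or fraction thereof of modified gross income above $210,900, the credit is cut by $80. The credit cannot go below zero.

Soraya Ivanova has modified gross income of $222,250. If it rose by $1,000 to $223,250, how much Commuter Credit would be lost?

At $222,250 — income exceeds $210,900 by $11,350, which is 12 full-or-partial $1,000 increments; reduction = 12 × $80 = $960, leaving $2,880.
At $223,250 — income exceeds $210,900 by $12,350, which is 13 full-or-partial $1,000 increments; reduction = 13 × $80 = $1,040, leaving $2,800.
Lost: $2,880 − $2,800 = $80.

$80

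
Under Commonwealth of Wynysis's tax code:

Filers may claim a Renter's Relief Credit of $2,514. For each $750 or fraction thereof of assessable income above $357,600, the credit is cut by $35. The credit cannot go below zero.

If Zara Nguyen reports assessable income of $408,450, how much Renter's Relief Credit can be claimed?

$134

Renter's Relief Credit: income exceeds $357,600 by $50,850, which is 68 full-or-partial $750 increments; reduction = 68 × $35 = $2,380, leaving $134.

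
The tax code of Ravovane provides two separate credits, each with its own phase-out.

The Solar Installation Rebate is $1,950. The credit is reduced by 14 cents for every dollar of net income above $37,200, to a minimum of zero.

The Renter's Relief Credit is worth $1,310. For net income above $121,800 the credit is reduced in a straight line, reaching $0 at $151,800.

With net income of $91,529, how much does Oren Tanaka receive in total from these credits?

$1,310

Solar Installation Rebate: 14% of the $54,329 excess over $37,200 is $7,606.06 ≥ base, so the credit is $0.
Renter's Relief Credit: $91,529 is at or below the $121,800 threshold, so the full $1,310 applies.
Total: $0 + $1,310 = $1,310.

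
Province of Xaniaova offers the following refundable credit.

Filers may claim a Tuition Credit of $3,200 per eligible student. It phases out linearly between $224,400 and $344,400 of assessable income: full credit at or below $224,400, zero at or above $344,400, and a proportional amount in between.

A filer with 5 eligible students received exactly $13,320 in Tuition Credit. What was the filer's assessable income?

$244,500

Full credit = 5 × $3,200 = $16,000.
$13,320 is 13,320/16,000 of the full $16,000, so 2,680/16,000 of the $120,000 range has been used: income = $224,400 + $120,000 × 2,680/16,000 = $244,500.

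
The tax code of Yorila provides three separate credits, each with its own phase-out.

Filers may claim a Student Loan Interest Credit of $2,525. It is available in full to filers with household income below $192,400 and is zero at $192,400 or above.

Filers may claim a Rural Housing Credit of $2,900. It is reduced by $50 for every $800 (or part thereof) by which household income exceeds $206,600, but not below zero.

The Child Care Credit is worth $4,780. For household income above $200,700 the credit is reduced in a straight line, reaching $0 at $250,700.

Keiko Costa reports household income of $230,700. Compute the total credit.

Student Loan Interest Credit: $230,700 meets or exceeds the $192,400 cutoff, so the credit is $0.
Rural Housing Credit: income exceeds $206,600 by $24,100, which is 31 full-or-partial $800 increments; reduction = 31 × $50 = $1,550, leaving $1,350.
Child Care Credit: $230,700 is $30,000 into a $50,000 phase-out range, leaving 20,000/50,000 of the credit: $4,780 × 20,000/50,000 = $1,912.
Total: $0 + $1,350 + $1,912 = $3,262.

$3,262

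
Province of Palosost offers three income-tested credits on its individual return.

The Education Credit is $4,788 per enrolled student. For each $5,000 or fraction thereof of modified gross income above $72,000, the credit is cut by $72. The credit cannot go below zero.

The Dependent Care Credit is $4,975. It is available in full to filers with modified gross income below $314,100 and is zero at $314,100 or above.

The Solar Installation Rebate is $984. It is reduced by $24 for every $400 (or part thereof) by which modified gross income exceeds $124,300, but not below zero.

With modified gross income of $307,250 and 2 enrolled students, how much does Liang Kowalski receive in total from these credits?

$11,095

Education Credit: base = 2 × $4,788 = $9,576. income exceeds $72,000 by $235,250, which is 48 full-or-partial $5,000 increments; reduction = 48 × $72 = $3,456, leaving $6,120.
Dependent Care Credit: $307,250 is below the $314,100 cutoff, so the full $4,975 applies.
Solar Installation Rebate: income exceeds $124,300 by $182,950 → 458 increments × $24 = $10,992 ≥ base, so the credit is $0.
Total: $6,120 + $4,975 + $0 = $11,095.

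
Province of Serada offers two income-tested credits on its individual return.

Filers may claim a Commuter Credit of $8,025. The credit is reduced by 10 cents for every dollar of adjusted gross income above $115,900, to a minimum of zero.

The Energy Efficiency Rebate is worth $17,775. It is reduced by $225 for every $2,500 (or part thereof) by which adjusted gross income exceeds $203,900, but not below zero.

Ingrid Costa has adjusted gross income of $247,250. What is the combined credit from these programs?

Commuter Credit: 10% of the $131,350 excess over $115,900 is $13,135 ≥ base, so the credit is $0.
Energy Efficiency Rebate: income exceeds $203,900 by $43,350, which is 18 full-or-partial $2,500 increments; reduction = 18 × $225 = $4,050, leaving $13,725.
Total: $0 + $13,725 = $13,725.

$13,725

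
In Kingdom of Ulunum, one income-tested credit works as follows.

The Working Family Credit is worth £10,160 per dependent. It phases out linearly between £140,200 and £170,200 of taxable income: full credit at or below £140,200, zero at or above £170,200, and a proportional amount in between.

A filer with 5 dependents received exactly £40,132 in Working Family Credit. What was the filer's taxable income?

£146,500

Full credit = 5 × £10,160 = £50,800.
£40,132 is 40,132/50,800 of the full £50,800, so 10,668/50,800 of the £30,000 range has been used: income = £140,200 + £30,000 × 10,668/50,800 = £146,500.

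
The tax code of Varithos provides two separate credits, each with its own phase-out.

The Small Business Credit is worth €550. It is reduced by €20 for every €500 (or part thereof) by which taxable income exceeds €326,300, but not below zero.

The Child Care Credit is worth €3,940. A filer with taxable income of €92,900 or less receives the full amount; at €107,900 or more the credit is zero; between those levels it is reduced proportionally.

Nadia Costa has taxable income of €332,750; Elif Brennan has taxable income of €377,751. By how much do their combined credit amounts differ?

Nadia (€332,750): Small Business Credit: income exceeds €326,300 by €6,450, which is 13 full-or-partial €500 increments; reduction = 13 × €20 = €260, leaving €290. Child Care Credit: €332,750 is at or above €107,900, so the credit is €0. total €290 + €0 = €290
Elif (€377,751): Small Business Credit: income exceeds €326,300 by €51,451 → 103 increments × €20 = €2,060 ≥ base, so the credit is €0. Child Care Credit: €377,751 is at or above €107,900, so the credit is €0. total €0 + €0 = €0
Difference: |€290 − €0| = €290.

€290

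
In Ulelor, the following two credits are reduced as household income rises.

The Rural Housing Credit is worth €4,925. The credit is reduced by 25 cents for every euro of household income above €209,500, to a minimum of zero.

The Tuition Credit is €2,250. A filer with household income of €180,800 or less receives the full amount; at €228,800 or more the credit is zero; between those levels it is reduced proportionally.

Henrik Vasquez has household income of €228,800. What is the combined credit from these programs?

€100

Rural Housing Credit: 25% of the €19,300 excess over €209,500 is €4,825; credit = €4,925 − €4,825 = €100.
Tuition Credit: €228,800 is at or above €228,800, so the credit is €0.
Total: €100 + €0 = €100.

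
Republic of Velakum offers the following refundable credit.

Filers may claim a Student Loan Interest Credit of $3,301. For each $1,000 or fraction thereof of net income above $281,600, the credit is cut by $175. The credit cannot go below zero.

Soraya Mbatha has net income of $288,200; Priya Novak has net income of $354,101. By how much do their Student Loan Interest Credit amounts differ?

$2,076

Soraya ($288,200): Student Loan Interest Credit: income exceeds $281,600 by $6,600, which is 7 full-or-partial $1,000 increments; reduction = 7 × $175 = $1,225, leaving $2,076.
Priya ($354,101): Student Loan Interest Credit: income exceeds $281,600 by $72,501 → 73 increments × $175 = $12,775 ≥ base, so the credit is $0.
Difference: |$2,076 − $0| = $2,076.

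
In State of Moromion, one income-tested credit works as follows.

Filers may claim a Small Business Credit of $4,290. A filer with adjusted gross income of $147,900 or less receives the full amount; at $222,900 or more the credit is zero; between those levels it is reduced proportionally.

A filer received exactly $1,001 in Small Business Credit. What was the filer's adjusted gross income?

$1,001 is 1,001/4,290 of the full $4,290, so 3,289/4,290 of the $75,000 range has been used: income = $147,900 + $75,000 × 3,289/4,290 = $205,400.

$205,400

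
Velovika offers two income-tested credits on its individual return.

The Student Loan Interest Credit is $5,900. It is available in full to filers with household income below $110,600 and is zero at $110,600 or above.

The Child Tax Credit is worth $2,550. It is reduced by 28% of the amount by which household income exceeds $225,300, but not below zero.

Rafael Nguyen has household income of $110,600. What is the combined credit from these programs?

$2,550

Student Loan Interest Credit: $110,600 meets or exceeds the $110,600 cutoff, so the credit is $0.
Child Tax Credit: $110,600 is at or below the $225,300 threshold, so the full $2,550 applies.
Total: $0 + $2,550 = $2,550.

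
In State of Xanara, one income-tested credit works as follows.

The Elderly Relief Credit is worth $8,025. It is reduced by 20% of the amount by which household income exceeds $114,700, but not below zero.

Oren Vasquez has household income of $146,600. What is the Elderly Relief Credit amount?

Elderly Relief Credit: 20% of the $31,900 excess over $114,700 is $6,380; credit = $8,025 − $6,380 = $1,645.

$1,645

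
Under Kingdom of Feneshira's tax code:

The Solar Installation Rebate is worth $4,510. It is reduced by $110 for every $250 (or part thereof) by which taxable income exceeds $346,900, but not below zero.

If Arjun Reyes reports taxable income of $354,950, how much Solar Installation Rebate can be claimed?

Solar Installation Rebate: income exceeds $346,900 by $8,050, which is 33 full-or-partial $250 increments; reduction = 33 × $110 = $3,630, leaving $880.

$880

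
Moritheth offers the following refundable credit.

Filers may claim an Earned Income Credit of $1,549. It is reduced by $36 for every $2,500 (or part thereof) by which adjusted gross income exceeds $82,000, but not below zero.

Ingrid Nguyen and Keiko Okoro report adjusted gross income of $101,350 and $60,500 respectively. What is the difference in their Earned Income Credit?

$288

Ingrid ($101,350): Earned Income Credit: income exceeds $82,000 by $19,350, which is 8 full-or-partial $2,500 increments; reduction = 8 × $36 = $288, leaving $1,261.
Keiko ($60,500): Earned Income Credit: $60,500 is at or below the $82,000 threshold, so the full $1,549 applies.
Difference: |$1,261 − $1,549| = $288.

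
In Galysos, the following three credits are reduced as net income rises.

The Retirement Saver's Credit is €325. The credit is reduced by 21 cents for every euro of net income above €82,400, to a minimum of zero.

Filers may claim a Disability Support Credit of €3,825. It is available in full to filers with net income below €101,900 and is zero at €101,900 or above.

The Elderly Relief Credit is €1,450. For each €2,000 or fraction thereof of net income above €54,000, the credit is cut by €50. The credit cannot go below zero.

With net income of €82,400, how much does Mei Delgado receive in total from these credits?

€4,850

Retirement Saver's Credit: €82,400 is at or below the €82,400 threshold, so the full €325 applies.
Disability Support Credit: €82,400 is below the €101,900 cutoff, so the full €3,825 applies.
Elderly Relief Credit: income exceeds €54,000 by €28,400, which is 15 full-or-partial €2,000 increments; reduction = 15 × €50 = €750, leaving €700.
Total: €325 + €3,825 + €700 = €4,850.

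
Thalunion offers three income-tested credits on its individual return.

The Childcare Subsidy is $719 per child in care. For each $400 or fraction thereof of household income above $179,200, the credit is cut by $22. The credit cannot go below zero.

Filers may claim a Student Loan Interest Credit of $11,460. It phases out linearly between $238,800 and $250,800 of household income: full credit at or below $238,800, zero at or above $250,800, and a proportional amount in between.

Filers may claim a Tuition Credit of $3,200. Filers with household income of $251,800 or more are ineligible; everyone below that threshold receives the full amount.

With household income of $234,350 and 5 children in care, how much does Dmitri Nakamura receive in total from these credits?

$15,219

Childcare Subsidy: base = 5 × $719 = $3,595. income exceeds $179,200 by $55,150, which is 138 full-or-partial $400 increments; reduction = 138 × $22 = $3,036, leaving $559.
Student Loan Interest Credit: $234,350 is at or below the $238,800 threshold, so the full $11,460 applies.
Tuition Credit: $234,350 is below the $251,800 cutoff, so the full $3,200 applies.
Total: $559 + $11,460 + $3,200 = $15,219.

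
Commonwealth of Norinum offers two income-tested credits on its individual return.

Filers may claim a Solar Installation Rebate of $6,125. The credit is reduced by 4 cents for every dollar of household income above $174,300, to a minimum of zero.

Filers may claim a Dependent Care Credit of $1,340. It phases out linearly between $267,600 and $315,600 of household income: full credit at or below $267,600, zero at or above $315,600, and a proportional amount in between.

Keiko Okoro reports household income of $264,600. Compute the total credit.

Solar Installation Rebate: 4% of the $90,300 excess over $174,300 is $3,612; credit = $6,125 − $3,612 = $2,513.
Dependent Care Credit: $264,600 is at or below the $267,600 threshold, so the full $1,340 applies.
Total: $2,513 + $1,340 = $3,853.

$3,853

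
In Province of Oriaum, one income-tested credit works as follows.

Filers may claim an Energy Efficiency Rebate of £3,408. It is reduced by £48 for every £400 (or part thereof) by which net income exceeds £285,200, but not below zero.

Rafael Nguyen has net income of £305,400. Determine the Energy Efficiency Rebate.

Energy Efficiency Rebate: income exceeds £285,200 by £20,200, which is 51 full-or-partial £400 increments; reduction = 51 × £48 = £2,448, leaving £960.

£960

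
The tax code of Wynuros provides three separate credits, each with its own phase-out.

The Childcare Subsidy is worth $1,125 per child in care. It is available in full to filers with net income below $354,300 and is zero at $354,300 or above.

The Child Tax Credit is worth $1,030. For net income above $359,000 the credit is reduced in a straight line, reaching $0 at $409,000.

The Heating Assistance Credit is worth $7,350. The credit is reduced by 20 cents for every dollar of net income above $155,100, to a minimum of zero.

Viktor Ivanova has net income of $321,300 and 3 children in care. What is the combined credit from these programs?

$4,405

Childcare Subsidy: base = 3 × $1,125 = $3,375. $321,300 is below the $354,300 cutoff, so the full $3,375 applies.
Child Tax Credit: $321,300 is at or below the $359,000 threshold, so the full $1,030 applies.
Heating Assistance Credit: 20% of the $166,200 excess over $155,100 is $33,240 ≥ base, so the credit is $0.
Total: $3,375 + $1,030 + $0 = $4,405.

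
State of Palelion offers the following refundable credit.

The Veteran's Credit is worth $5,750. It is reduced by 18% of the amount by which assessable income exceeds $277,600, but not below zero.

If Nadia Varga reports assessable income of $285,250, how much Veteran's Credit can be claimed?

$4,373

Veteran's Credit: 18% of the $7,650 excess over $277,600 is $1,377; credit = $5,750 − $1,377 = $4,373.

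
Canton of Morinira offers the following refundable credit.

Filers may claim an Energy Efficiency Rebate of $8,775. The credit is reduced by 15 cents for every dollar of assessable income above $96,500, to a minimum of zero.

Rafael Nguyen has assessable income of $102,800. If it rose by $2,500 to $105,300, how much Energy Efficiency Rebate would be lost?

$375

At $102,800 — 15% of the $6,300 excess over $96,500 is $945; credit = $8,775 − $945 = $7,830.
At $105,300 — 15% of the $8,800 excess over $96,500 is $1,320; credit = $8,775 − $1,320 = $7,455.
Lost: $7,830 − $7,455 = $375.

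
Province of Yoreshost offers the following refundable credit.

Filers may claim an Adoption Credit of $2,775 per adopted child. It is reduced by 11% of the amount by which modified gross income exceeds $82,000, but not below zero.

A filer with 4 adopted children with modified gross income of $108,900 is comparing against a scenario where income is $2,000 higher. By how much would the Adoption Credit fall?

At $108,900 — base = 4 × $2,775 = $11,100. 11% of the $26,900 excess over $82,000 is $2,959; credit = $11,100 − $2,959 = $8,141.
At $110,900 — base = 4 × $2,775 = $11,100. 11% of the $28,900 excess over $82,000 is $3,179; credit = $11,100 − $3,179 = $7,921.
Lost: $8,141 − $7,921 = $220.

$220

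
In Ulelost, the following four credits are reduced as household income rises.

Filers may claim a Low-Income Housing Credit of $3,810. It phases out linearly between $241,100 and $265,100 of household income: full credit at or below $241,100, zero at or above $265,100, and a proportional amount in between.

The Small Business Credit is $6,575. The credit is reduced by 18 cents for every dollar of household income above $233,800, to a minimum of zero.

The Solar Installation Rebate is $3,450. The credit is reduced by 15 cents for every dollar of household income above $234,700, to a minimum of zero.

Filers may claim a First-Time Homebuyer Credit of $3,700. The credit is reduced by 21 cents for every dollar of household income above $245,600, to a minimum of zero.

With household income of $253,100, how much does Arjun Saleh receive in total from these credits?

$7,821

Low-Income Housing Credit: $253,100 is $12,000 into a $24,000 phase-out range, leaving 12,000/24,000 of the credit: $3,810 × 12,000/24,000 = $1,905.
Small Business Credit: 18% of the $19,300 excess over $233,800 is $3,474; credit = $6,575 − $3,474 = $3,101.
Solar Installation Rebate: 15% of the $18,400 excess over $234,700 is $2,760; credit = $3,450 − $2,760 = $690.
First-Time Homebuyer Credit: 21% of the $7,500 excess over $245,600 is $1,575; credit = $3,700 − $1,575 = $2,125.
Total: $1,905 + $3,101 + $690 + $2,125 = $7,821.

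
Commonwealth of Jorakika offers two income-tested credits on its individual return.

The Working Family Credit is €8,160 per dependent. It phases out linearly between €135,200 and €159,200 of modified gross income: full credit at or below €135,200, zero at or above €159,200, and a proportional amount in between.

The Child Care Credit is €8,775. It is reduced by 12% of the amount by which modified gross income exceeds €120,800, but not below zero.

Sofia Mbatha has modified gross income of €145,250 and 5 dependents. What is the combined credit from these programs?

€29,556

Working Family Credit: base = 5 × €8,160 = €40,800. €145,250 is €10,050 into a €24,000 phase-out range, leaving 13,950/24,000 of the credit: €40,800 × 13,950/24,000 = €23,715.
Child Care Credit: 12% of the €24,450 excess over €120,800 is €2,934; credit = €8,775 − €2,934 = €5,841.
Total: €23,715 + €5,841 = €29,556.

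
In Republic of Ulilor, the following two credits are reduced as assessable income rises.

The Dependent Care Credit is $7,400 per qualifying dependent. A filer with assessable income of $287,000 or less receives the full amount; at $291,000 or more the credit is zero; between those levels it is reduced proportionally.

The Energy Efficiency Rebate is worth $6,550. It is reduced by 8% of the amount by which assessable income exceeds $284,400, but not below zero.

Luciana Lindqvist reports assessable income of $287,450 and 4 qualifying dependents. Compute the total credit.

$32,576

Dependent Care Credit: base = 4 × $7,400 = $29,600. $287,450 is $450 into a $4,000 phase-out range, leaving 3,550/4,000 of the credit: $29,600 × 3,550/4,000 = $26,270.
Energy Efficiency Rebate: 8% of the $3,050 excess over $284,400 is $244; credit = $6,550 − $244 = $6,306.
Total: $26,270 + $6,306 = $32,576.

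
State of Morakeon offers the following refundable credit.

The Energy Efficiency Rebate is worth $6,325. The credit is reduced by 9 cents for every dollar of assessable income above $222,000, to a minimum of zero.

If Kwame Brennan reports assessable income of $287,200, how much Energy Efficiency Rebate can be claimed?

Energy Efficiency Rebate: 9% of the $65,200 excess over $222,000 is $5,868; credit = $6,325 − $5,868 = $457.

$457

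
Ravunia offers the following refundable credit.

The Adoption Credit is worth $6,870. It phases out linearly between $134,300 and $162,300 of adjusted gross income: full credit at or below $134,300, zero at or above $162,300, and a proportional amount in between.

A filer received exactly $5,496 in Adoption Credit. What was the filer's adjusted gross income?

$5,496 is 5,496/6,870 of the full $6,870, so 1,374/6,870 of the $28,000 range has been used: income = $134,300 + $28,000 × 1,374/6,870 = $139,900.

$139,900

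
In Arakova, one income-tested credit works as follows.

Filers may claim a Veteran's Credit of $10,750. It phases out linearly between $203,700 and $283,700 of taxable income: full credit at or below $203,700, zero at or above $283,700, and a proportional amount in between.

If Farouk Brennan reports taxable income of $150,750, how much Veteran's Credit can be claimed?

Veteran's Credit: $150,750 is at or below the $203,700 threshold, so the full $10,750 applies.

$10,750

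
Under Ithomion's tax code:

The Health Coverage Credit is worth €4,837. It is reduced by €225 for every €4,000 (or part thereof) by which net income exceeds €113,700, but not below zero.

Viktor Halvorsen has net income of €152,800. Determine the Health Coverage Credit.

Health Coverage Credit: income exceeds €113,700 by €39,100, which is 10 full-or-partial €4,000 increments; reduction = 10 × €225 = €2,250, leaving €2,587.

€2,587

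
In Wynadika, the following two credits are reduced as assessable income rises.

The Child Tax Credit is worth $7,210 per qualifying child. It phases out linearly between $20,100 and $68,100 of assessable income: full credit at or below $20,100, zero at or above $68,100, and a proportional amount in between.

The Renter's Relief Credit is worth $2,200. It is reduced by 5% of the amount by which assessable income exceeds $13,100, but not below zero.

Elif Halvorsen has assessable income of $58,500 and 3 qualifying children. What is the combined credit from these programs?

Child Tax Credit: base = 3 × $7,210 = $21,630. $58,500 is $38,400 into a $48,000 phase-out range, leaving 9,600/48,000 of the credit: $21,630 × 9,600/48,000 = $4,326.
Renter's Relief Credit: 5% of the $45,400 excess over $13,100 is $2,270 ≥ base, so the credit is $0.
Total: $4,326 + $0 = $4,326.

$4,326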